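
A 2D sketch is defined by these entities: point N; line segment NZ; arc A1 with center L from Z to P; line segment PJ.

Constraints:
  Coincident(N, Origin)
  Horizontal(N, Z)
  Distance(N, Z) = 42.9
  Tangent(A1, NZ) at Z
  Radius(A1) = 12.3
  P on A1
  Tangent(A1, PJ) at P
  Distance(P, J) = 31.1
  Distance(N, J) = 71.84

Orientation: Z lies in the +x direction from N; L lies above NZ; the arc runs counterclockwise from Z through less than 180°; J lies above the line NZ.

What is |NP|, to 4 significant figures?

56.23

Checks: |LP| = 12.30 ✓; ∠(LP, PJ) = 90.00° ✓; |PJ| = 31.10 ✓; |NJ| = 71.84 ✓.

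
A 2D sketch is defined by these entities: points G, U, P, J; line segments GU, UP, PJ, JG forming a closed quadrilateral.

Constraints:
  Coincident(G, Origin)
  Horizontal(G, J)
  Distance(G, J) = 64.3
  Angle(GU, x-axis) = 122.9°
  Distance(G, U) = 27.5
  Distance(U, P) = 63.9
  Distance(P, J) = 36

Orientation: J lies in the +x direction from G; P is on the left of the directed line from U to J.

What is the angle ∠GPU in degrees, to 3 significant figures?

25.5°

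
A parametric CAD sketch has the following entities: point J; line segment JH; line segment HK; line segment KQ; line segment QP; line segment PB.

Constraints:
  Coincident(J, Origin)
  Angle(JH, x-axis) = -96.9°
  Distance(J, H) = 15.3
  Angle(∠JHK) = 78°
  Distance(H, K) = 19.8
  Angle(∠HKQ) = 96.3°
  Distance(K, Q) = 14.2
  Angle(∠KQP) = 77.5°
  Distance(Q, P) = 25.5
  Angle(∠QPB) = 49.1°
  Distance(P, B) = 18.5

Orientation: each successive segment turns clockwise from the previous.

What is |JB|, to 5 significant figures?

17.409

J is at the origin; JH runs at -96.9° with length 15.3, so H = (-1.8381, -15.189). ∠JHK = 78.0° gives HK at 161.10° from the x-axis; with |HK| = 19.8, K = (-20.571, -8.7756). ∠HKQ = 96.3° gives KQ at 77.400° from the x-axis; with |KQ| = 14.2, Q = (-17.473, 5.0824). ∠KQP = 77.5° gives QP at -25.100° from the x-axis; with |QP| = 25.5, P = (5.6191, -5.7347). ∠QPB = 49.1° gives PB at -156.00° from the x-axis; with |PB| = 18.5, B = (-11.282, -13.259). Then |JB| = |B − J| = 17.409.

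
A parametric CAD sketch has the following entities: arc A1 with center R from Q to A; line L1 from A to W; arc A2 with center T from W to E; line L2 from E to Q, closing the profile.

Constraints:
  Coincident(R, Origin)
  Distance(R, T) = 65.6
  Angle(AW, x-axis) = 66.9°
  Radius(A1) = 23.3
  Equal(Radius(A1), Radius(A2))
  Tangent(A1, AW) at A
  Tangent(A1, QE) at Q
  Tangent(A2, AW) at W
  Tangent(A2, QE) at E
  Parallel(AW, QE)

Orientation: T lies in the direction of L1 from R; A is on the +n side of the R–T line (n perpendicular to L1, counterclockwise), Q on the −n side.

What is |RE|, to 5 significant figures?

69.615

The slot axis is L1's direction at 66.9°, so u = (cos 66.9°, sin 66.9°) = (0.39234, 0.91982) and n = (−sin 66.9°, cos 66.9°) = (-0.91982, 0.39234). R is at the origin and T lies 65.6 along u from R, so T = 65.6·u = (25.737, 60.340). Tangency of A1 to both parallel lines with radius 23.3 puts A and Q at R ± 23.3·n: A = (-21.432, 9.1415), Q = (21.432, -9.1415). Equal radii place W and E the same way about T: W = T + 23.3·n = (4.3055, 69.482), E = T − 23.3·n = (47.169, 51.199). Then |RE| = |E − R| = 69.615.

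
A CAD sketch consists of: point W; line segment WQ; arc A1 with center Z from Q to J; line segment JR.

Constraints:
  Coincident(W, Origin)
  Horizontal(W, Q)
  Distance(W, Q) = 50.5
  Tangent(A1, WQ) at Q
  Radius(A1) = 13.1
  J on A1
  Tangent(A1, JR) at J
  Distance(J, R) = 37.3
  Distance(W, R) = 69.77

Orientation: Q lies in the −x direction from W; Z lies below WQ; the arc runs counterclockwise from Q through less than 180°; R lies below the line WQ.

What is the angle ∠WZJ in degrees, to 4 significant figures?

168.8°

W is at the origin; WQ is horizontal with |WQ| = 50.5 and Q on the −x side, so Q = (-50.50, 0.000). Since A1 is tangent to WQ there, ZQ ⟂ WQ, so Z = Q + (0, -13.1) = (-50.50, -13.10). Since ZJ ⟂ JR (tangency), |ZR| = √(13.1² + 37.3²) = 39.53 regardless of where J sits on A1. So R lies on both circle(W, 69.77) and circle(Z, 39.53); the below-WQ intersection is R = (-46.08, -52.39). J is the foot of the tangent from R: J = (-62.30, -18.79).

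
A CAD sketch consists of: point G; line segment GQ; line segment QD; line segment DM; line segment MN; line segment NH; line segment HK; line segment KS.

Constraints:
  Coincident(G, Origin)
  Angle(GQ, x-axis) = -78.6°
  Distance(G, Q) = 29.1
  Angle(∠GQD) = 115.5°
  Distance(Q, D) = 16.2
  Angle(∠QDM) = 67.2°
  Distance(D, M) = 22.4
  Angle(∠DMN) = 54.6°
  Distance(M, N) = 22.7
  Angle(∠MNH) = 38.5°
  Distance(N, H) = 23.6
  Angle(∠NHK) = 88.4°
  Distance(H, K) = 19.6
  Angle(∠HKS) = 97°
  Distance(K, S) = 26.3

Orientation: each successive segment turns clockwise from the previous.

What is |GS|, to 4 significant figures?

5.675

G is at the origin; GQ runs at -78.6° with length 29.1, so Q = (5.752, -28.53). ∠GQD = 115.5° gives QD at -143.1° from the x-axis; with |QD| = 16.2, D = (-7.203, -38.25). ∠QDM = 67.2° gives DM at 104.1° from the x-axis; with |DM| = 22.4, M = (-12.66, -16.53). ∠DMN = 54.6° gives MN at -21.30° from the x-axis; with |MN| = 22.7, N = (8.489, -24.77). ∠MNH = 38.5° gives NH at -162.8° from the x-axis; with |NH| = 23.6, H = (-14.06, -31.75). ∠NHK = 88.4° gives HK at 105.6° from the x-axis; with |HK| = 19.6, K = (-19.33, -12.87). ∠HKS = 97.0° gives KS at 22.60° from the x-axis; with |KS| = 26.3, S = (4.954, -2.767). Then |GS| = |S − G| = 5.675.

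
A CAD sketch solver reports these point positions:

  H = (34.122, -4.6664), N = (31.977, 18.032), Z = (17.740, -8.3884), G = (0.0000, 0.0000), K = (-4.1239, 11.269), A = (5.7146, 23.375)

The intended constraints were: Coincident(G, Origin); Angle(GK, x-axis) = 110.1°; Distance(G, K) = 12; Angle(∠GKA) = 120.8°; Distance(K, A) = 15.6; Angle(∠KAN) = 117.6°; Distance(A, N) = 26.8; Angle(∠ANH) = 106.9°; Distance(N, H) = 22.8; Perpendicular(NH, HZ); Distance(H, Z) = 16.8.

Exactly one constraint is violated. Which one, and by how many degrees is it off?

Perpendicular(NH, HZ) — off by 7.40°.

G = (0.00, 0.00) ✓; GK at 110.1° ✓; |GK| = 12.00 ✓; ∠GKA = 120.8° ✓; |KA| = 15.60 ✓; ∠KAN = 117.6° ✓; |AN| = 26.80 ✓; ∠ANH = 106.9° ✓; |NH| = 22.80 ✓; ∠(NH, HZ) = 82.60° ✗; |HZ| = 16.80 ✓.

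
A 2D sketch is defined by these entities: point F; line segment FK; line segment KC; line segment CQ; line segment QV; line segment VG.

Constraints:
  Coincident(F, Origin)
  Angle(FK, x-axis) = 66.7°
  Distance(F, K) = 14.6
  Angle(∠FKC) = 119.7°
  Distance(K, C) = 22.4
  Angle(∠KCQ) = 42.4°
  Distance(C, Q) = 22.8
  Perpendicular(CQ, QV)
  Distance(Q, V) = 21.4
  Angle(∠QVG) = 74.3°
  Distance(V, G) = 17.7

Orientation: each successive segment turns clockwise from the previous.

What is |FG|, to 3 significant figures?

25.4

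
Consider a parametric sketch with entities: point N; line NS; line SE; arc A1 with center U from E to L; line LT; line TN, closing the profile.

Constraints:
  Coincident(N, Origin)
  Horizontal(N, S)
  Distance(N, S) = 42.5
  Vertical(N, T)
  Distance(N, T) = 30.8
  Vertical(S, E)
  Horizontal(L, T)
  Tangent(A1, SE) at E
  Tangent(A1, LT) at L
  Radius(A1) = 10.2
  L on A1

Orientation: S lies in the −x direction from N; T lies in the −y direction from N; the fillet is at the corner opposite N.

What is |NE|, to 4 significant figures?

47.23

N is at the origin; N and S share the same y with |NS| = 42.5 and S on the −x side, so S = (-42.50, 0.000). NT is vertical with |NT| = 30.8 and T on the −y side, so T = (0.000, -30.80). The virtual corner opposite N is at (-42.50, -30.80). The tangent condition forces UE to be normal to SE and since A1 is tangent to LT there, UL ⟂ LT, with radius 10.2, so the center U sits 10.2 in from both sides at U = (-32.30, -20.60). That places the tangent points at E = (-42.50, -20.60) on SE and L = (-32.30, -30.80) on LT. Then |NE| = |E − N| = 47.23.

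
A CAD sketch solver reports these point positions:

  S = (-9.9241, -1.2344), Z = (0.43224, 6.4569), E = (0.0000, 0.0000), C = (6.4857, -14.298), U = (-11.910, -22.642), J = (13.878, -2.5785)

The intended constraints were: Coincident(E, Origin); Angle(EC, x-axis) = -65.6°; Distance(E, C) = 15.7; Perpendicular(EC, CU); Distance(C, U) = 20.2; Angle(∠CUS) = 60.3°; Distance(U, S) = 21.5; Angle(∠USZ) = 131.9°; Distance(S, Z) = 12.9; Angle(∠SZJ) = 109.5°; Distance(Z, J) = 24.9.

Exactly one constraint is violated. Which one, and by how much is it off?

Distance(Z, J) = 24.9 — off by 8.70.

E = (0.00, 0.00) ✓; EC at -65.60° ✓; |EC| = 15.70 ✓; ∠(EC, CU) = 90.00° ✓; |CU| = 20.20 ✓; ∠CUS = 60.30° ✓; |US| = 21.50 ✓; ∠USZ = 131.9° ✓; |SZ| = 12.90 ✓; ∠SZJ = 109.5° ✓; |ZJ| = 16.20 ✗.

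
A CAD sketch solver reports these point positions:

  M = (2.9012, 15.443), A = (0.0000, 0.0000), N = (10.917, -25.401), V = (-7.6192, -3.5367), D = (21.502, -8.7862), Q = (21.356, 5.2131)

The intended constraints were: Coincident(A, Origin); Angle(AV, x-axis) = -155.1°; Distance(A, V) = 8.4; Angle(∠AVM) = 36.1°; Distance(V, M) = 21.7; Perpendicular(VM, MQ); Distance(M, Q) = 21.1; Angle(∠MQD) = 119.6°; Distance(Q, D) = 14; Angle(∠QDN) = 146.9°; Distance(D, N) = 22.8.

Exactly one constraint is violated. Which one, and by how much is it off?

Distance(D, N) = 22.8 — off by 3.10.

A = (0.00, 0.00) ✓; AV at -155.1° ✓; |AV| = 8.400 ✓; ∠AVM = 36.10° ✓; |VM| = 21.70 ✓; ∠(VM, MQ) = 90.00° ✓; |MQ| = 21.10 ✓; ∠MQD = 119.6° ✓; |QD| = 14.00 ✓; ∠QDN = 146.9° ✓; |DN| = 19.70 ✗.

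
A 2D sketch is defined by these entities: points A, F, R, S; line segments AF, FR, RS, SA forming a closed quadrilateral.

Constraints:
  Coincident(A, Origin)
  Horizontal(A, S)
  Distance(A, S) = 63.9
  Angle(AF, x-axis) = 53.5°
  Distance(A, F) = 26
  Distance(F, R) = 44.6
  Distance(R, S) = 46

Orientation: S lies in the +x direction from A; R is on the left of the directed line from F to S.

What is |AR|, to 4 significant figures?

69.48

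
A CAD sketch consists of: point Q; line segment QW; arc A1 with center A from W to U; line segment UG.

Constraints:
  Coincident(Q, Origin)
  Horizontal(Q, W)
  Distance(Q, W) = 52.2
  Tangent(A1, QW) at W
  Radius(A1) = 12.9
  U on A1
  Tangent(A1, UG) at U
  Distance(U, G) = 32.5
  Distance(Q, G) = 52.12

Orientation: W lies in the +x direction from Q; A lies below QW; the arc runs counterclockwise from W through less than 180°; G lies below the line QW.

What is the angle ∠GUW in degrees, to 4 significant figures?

142.0°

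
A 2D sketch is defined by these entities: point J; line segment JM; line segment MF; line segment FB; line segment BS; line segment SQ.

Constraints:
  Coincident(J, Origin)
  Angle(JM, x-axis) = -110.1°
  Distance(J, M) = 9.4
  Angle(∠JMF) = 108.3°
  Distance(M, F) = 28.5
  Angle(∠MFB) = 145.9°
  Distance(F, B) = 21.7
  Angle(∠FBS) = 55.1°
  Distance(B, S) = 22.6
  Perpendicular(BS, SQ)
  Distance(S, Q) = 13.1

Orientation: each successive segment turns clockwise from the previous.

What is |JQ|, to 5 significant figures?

23.644

J is at the origin; JM runs at -110.1° with length 9.4, so M = (-3.2304, -8.8275). ∠JMF = 108.3° gives MF at 178.20° from the x-axis; with |MF| = 28.5, F = (-31.716, -7.9323). ∠MFB = 145.9° gives FB at 144.10° from the x-axis; with |FB| = 21.7, B = (-49.294, 4.7920). ∠FBS = 55.1° gives BS at 19.200° from the x-axis; with |BS| = 22.6, S = (-27.951, 12.224). The perpendicularity gives SQ at right angles to BS, so SQ runs at -70.800°; with |SQ| = 13.1, Q = (-23.643, -0.14694). Then |JQ| = |Q − J| = 23.644.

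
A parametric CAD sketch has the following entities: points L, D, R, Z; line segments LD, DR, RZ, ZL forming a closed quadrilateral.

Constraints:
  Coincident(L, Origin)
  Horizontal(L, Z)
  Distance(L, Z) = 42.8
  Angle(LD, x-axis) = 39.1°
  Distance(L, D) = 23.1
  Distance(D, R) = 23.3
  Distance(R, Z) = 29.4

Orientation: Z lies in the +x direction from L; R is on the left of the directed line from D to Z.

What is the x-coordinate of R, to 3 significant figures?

36.4

L is at the origin; LZ is horizontal with |LZ| = 42.8 and Z in +x, so Z = (42.8, 0). LD runs at 39.1° with |LD| = 23.1, so D = (17.9, 14.6). R is determined by |DR| = 23.3 and |RZ| = 29.4 together: it lies at the intersection of circle(D, 23.3) and circle(Z, 29.4). With |DZ| = 28.8, the foot of the radical line on DZ is 8.84 from D and the perpendicular offset is √(23.3² − 8.84²) = 21.6. Taking the left-of-DZ solution: R = (36.4, 28.7).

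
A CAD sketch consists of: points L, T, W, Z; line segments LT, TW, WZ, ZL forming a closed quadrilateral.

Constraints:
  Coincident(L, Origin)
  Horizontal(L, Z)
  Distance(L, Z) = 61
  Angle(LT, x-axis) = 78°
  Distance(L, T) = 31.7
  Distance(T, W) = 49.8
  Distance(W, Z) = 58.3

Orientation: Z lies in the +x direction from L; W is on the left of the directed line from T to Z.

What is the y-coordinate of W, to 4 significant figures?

57.06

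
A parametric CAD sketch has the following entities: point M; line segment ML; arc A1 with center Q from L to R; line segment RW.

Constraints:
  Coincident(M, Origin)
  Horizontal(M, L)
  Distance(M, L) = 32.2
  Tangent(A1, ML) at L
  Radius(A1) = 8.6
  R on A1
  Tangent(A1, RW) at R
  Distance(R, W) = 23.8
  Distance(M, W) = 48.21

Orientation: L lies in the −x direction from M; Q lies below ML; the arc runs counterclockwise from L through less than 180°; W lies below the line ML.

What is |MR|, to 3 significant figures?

41.9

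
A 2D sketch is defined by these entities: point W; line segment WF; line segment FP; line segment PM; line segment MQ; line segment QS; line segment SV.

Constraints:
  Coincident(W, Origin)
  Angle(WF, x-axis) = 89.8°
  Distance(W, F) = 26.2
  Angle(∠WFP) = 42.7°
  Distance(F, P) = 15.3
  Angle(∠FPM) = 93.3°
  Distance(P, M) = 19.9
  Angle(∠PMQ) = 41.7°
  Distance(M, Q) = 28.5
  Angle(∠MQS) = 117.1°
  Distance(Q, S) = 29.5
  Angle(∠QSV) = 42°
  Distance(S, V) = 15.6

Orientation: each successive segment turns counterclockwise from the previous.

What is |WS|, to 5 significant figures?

48.173

∠PMQ = 41.7° gives MQ at 92.100° from the x-axis; with |MQ| = 28.5, Q = (2.4057, 29.110). ∠MQS = 117.1° gives QS at 155.00° from the x-axis; with |QS| = 29.5, S = (-24.330, 41.577). Then |WS| = |S − W| = 48.173.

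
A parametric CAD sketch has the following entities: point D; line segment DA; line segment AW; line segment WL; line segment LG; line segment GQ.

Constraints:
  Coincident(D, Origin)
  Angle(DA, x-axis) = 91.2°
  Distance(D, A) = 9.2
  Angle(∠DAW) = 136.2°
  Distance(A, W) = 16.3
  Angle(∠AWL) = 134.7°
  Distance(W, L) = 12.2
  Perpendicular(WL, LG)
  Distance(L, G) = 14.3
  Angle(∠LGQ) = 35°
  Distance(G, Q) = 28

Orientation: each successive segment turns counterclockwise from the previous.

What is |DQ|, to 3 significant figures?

30.4

D is at the origin; DA runs at 91.2° with length 9.2, so A = (-0.193, 9.20). ∠DAW = 136.2° gives AW at 135° from the x-axis; with |AW| = 16.3, W = (-11.7, 20.7). ∠AWL = 134.7° gives WL at -180° from the x-axis; with |WL| = 12.2, L = (-23.9, 20.7). The perpendicularity gives LG at right angles to WL, so LG runs at -89.7°; with |LG| = 14.3, G = (-23.8, 6.36). ∠LGQ = 35.0° gives GQ at 55.3° from the x-axis; with |GQ| = 28.0, Q = (-7.90, 29.4). Then |DQ| = |Q − D| = 30.4.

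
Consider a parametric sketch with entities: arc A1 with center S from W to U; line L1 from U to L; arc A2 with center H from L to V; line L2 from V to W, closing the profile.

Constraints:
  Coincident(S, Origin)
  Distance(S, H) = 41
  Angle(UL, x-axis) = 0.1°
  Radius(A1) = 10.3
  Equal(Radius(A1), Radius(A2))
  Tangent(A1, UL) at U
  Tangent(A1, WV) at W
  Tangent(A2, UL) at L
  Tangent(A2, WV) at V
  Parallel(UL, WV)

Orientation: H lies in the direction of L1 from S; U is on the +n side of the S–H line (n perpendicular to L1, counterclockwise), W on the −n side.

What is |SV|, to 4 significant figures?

42.27

The slot axis is L1's direction at 0.1°, so u = (cos 0.1°, sin 0.1°) = (1.000, 0.001745) and n = (−sin 0.1°, cos 0.1°) = (-0.001745, 1.000). S is at the origin and H lies 41.0 along u from S, so H = 41.0·u = (41.00, 0.07156). Tangency of A1 to both parallel lines with radius 10.3 puts U and W at S ± 10.3·n: U = (-0.01798, 10.30), W = (0.01798, -10.30). Equal radii place L and V the same way about H: L = H + 10.3·n = (40.98, 10.37), V = H − 10.3·n = (41.02, -10.23). Then |SV| = |V − S| = 42.27.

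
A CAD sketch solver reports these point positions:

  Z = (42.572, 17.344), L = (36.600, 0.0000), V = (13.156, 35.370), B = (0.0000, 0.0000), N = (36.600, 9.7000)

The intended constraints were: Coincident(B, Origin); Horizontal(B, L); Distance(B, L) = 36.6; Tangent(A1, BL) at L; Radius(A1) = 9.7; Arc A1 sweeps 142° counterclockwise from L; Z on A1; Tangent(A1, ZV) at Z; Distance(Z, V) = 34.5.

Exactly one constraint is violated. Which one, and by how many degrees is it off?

Tangent(A1, ZV) at Z — off by 6.50°.

B = (0.00, 0.00) ✓; B.y = 0.00, L.y = 0.00 ✓; |BL| = 36.60 ✓; ∠(NL, LB) = 90.00° ✓; |NL| = 9.700 ✓; bearing(N→Z) − bearing(N→L) = 142.0° ✓; |NZ| = 9.700 ✓; ∠(NZ, ZV) = 83.50° ✗; |ZV| = 34.50 ✓.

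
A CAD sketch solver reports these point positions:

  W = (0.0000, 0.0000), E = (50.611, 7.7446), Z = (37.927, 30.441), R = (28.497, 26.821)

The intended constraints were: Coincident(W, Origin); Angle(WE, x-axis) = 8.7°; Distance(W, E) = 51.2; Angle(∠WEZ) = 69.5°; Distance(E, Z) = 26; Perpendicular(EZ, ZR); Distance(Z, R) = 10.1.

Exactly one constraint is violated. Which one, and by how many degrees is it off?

Perpendicular(EZ, ZR) — off by 8.20°.

W = (0.00, 0.00) ✓; WE at 8.700° ✓; |WE| = 51.20 ✓; ∠WEZ = 69.50° ✓; |EZ| = 26.00 ✓; ∠(EZ, ZR) = 81.80° ✗; |ZR| = 10.10 ✓.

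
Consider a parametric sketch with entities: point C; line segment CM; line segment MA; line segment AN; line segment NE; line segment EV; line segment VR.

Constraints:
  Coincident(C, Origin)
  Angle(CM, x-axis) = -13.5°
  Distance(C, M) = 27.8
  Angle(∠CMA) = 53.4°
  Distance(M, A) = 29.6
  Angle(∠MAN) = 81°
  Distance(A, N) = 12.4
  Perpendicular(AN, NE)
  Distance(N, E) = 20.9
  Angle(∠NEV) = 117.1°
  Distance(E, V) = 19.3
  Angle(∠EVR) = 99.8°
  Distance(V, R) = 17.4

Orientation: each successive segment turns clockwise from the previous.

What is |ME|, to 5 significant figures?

11.395

∠MAN = 81.0° gives AN at 120.90° from the x-axis; with |AN| = 12.4, N = (-2.0441, -14.837). AN is perpendicular to NE, so NE runs at 30.900°; with |NE| = 20.9, E = (15.889, -4.1037). Then |ME| = |E − M| = 11.395.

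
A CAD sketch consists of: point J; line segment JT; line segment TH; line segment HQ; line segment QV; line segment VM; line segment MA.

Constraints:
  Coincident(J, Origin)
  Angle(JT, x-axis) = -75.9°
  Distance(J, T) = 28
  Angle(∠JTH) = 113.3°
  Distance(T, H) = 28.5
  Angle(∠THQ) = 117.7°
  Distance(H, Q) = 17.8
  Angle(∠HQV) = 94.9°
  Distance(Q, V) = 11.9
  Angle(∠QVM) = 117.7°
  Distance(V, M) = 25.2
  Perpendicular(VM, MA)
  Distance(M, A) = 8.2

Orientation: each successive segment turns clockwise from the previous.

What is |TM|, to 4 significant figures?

10.84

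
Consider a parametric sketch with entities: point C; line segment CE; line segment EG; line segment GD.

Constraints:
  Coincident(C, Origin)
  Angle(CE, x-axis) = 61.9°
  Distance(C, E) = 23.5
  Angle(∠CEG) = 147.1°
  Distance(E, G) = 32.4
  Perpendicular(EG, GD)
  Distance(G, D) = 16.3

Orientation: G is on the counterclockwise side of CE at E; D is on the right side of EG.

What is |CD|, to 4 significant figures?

59.69

∠CEG = 147.1°, so EG runs at 61.9° + (180° − 147.1°) = 94.80° from the x-axis; with |EG| = 32.4, G = E + 32.4·(cos 94.80°, sin 94.80°) = (8.358, 53.02). EG ⟂ GD; with |GD| = 16.3 on the right of EG, D = G + 16.3·(0.9965, 0.08368) = (24.60, 54.38). Then |CD| = |D − C| = 59.69.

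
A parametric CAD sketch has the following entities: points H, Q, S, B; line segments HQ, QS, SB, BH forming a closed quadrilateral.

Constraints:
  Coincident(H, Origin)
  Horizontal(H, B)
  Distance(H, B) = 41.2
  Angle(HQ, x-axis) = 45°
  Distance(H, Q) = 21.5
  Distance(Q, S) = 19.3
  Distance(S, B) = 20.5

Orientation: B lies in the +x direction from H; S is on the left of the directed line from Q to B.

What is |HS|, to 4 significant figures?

39.13

H is at the origin; HB is horizontal with |HB| = 41.2 and B in +x, so B = (41.2, 0). HQ runs at 45.0° with |HQ| = 21.5, so Q = (15.20, 15.20). S is determined by |QS| = 19.3 and |SB| = 20.5 together: it lies at the intersection of circle(Q, 19.3) and circle(B, 20.5). With |QB| = 30.12, the foot of the radical line on QB is 14.27 from Q and the perpendicular offset is √(19.3² − 14.27²) = 13.00. Taking the left-of-QB solution: S = (34.08, 19.22).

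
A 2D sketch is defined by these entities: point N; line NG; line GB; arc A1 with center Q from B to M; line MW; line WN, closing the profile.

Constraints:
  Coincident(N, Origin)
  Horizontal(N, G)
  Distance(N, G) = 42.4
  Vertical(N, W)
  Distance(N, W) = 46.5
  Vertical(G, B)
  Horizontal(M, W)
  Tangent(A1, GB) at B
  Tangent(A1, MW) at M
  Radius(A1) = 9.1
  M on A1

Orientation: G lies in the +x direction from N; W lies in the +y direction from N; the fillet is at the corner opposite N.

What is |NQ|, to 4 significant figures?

50.08

N is at the origin; NG is horizontal with |NG| = 42.4 and G on the +x side, so G = (42.40, 0.000). NW is vertical with |NW| = 46.5 and W on the +y side, so W = (0.000, 46.50). The virtual corner opposite N is at (42.40, 46.50). The tangent condition forces QB to be normal to GB and tangency of A1 to MW means the radius QM is perpendicular to MW, with radius 9.1, so the center Q sits 9.1 in from both sides at Q = (33.30, 37.40). Then |NQ| = |Q − N| = 50.08.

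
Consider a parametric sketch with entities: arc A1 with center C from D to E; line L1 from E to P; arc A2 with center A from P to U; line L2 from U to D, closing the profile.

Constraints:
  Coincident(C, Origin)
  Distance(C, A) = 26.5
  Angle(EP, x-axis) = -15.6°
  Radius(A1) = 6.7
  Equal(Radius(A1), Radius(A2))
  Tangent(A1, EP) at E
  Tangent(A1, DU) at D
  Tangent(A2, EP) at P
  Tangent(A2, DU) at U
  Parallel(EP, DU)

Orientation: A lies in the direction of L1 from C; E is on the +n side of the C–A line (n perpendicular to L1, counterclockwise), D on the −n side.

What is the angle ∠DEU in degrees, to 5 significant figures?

63.176°

The slot axis is L1's direction at -15.6°, so u = (cos -15.6°, sin -15.6°) = (0.96316, -0.26892) and n = (−sin -15.6°, cos -15.6°) = (0.26892, 0.96316). C is at the origin and A lies 26.5 along u from C, so A = 26.5·u = (25.524, -7.1264). Tangency of A1 to both parallel lines with radius 6.7 puts E and D at C ± 6.7·n: E = (1.8018, 6.4532), D = (-1.8018, -6.4532). Equal radii place P and U the same way about A: P = A + 6.7·n = (27.326, -0.67319), U = A − 6.7·n = (23.722, -13.580). Then cos ∠DEU = ED·EU / (|ED||EU|), giving 63.176°.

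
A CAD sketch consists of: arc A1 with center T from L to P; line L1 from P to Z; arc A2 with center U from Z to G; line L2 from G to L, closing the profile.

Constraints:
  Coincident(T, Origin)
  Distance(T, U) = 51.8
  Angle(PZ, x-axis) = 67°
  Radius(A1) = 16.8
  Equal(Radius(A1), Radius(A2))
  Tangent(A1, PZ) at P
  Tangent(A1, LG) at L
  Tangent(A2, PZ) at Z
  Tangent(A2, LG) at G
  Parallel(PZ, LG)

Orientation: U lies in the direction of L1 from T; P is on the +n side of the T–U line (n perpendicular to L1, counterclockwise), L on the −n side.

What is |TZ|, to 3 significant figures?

54.5

The slot axis is L1's direction at 67.0°, so u = (cos 67.0°, sin 67.0°) = (0.391, 0.921) and n = (−sin 67.0°, cos 67.0°) = (-0.921, 0.391). T is at the origin and U lies 51.8 along u from T, so U = 51.8·u = (20.2, 47.7). Tangency of A1 to both parallel lines with radius 16.8 puts P and L at T ± 16.8·n: P = (-15.5, 6.56), L = (15.5, -6.56). Equal radii place Z and G the same way about U: Z = U + 16.8·n = (4.78, 54.2), G = U − 16.8·n = (35.7, 41.1). Then |TZ| = |Z − T| = 54.5.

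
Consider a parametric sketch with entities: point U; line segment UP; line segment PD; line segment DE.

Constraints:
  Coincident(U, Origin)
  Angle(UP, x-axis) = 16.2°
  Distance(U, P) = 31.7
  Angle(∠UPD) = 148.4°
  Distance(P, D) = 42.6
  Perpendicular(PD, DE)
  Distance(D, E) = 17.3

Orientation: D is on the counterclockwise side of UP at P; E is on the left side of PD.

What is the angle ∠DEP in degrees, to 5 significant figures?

67.898°

U is at the origin; UP runs at 16.2° with length 31.7, so P = 31.7·(cos 16.2°, sin 16.2°) = (30.441, 8.8440). ∠UPD = 148.4°, so PD runs at 16.2° + (180° − 148.4°) = 47.800° from the x-axis; with |PD| = 42.6, D = P + 42.6·(cos 47.800°, sin 47.800°) = (59.057, 40.402). PD ⟂ DE; with |DE| = 17.3 on the left of PD, E = D + 17.3·(-0.74080, 0.67172) = (46.241, 52.023). Then cos ∠DEP = ED·EP / (|ED||EP|), giving 67.898°.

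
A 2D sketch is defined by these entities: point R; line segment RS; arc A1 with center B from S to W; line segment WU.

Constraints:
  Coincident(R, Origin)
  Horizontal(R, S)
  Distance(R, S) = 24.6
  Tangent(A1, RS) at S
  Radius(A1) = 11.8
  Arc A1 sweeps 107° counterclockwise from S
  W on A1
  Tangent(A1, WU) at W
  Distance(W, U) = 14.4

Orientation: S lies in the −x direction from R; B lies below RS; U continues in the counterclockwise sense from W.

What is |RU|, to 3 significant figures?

43.0

R is at the origin; R and S share the same y with |RS| = 24.6 and S on the −x side, so S = (-24.6, 0.00). A1 meets RS tangentially, so BS is at right angles to RS, so B = S + (0, -11.8) = (-24.6, -11.8). On A1, S sits at bearing 90° from B; a 107° counterclockwise sweep puts W at bearing 197°, so W = B + 11.8·(cos 197°, sin 197°) = (-35.9, -15.2). Since A1 is tangent to WU there, BW ⟂ WU, so WU runs along (−sin 197°, cos 197°); with |WU| = 14.4, U = (-31.7, -29.0). Then |RU| = |U − R| = 43.0.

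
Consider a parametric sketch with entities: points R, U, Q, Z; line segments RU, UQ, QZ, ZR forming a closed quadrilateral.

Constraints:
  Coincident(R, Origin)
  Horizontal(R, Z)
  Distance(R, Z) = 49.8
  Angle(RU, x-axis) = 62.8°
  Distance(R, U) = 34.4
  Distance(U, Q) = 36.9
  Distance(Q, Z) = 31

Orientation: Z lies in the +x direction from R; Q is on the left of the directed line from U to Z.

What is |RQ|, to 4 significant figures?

61.01

Checks: |UQ| = 36.90 ✓; |QZ| = 31.00 ✓.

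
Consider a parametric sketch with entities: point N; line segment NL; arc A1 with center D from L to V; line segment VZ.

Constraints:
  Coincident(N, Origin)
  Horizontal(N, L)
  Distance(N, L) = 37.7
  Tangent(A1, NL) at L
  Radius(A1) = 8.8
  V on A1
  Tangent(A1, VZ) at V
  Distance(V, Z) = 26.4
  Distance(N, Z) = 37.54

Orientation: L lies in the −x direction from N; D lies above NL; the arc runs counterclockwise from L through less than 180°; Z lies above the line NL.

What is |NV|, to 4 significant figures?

29.96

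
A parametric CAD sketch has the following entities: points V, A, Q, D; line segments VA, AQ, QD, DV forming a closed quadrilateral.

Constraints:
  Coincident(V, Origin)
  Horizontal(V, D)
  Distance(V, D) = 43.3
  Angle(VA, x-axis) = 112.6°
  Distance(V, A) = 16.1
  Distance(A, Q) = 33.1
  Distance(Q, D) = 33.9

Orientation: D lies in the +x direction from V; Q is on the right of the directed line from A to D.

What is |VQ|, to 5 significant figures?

17.525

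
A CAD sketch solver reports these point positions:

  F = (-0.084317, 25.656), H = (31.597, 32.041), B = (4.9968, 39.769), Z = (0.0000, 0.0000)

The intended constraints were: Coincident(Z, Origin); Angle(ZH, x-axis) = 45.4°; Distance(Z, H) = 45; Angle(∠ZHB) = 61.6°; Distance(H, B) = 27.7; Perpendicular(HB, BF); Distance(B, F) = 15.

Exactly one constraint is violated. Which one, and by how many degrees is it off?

Perpendicular(HB, BF) — off by 3.60°.

Z = (0.00, 0.00) ✓; ZH at 45.40° ✓; |ZH| = 45.00 ✓; ∠ZHB = 61.60° ✓; |HB| = 27.70 ✓; ∠(HB, BF) = 86.40° ✗; |BF| = 15.00 ✓.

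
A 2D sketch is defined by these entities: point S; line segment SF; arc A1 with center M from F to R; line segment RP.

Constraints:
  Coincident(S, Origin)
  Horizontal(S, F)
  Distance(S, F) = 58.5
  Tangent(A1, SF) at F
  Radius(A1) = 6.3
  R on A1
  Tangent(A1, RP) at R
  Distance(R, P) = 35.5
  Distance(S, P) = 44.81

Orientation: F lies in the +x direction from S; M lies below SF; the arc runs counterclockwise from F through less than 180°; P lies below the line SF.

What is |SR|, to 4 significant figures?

53.50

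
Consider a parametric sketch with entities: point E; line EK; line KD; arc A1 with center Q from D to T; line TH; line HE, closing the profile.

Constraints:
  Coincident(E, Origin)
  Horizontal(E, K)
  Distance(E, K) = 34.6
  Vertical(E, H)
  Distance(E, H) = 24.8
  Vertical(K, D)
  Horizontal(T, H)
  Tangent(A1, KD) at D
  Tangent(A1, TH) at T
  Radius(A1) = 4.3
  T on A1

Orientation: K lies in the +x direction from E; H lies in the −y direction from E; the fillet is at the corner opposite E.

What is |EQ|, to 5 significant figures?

36.583

E and H share the same x with |EH| = 24.8 and H on the −y side, so H = (0.0000, -24.800). The virtual corner opposite E is at (34.600, -24.800). The tangent condition forces QD to be normal to KD and the tangent condition forces QT to be normal to TH, with radius 4.3, so the center Q sits 4.3 in from both sides at Q = (30.300, -20.500). Then |EQ| = |Q − E| = 36.583.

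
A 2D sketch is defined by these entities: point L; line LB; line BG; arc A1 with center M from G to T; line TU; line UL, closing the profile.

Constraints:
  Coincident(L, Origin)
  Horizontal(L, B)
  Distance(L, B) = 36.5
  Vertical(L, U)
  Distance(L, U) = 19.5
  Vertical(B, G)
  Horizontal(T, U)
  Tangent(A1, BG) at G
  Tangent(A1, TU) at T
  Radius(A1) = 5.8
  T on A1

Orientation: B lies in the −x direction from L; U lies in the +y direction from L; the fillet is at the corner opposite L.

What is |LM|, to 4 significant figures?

33.62

L is at the origin; L and B share the same y with |LB| = 36.5 and B on the −x side, so B = (-36.50, 0.000). L and U share the same x with |LU| = 19.5 and U on the +y side, so U = (0.000, 19.50). The virtual corner opposite L is at (-36.50, 19.50). A1 meets BG tangentially, so MG is at right angles to BG and since A1 is tangent to TU there, MT ⟂ TU, with radius 5.8, so the center M sits 5.8 in from both sides at M = (-30.70, 13.70). Then |LM| = |M − L| = 33.62.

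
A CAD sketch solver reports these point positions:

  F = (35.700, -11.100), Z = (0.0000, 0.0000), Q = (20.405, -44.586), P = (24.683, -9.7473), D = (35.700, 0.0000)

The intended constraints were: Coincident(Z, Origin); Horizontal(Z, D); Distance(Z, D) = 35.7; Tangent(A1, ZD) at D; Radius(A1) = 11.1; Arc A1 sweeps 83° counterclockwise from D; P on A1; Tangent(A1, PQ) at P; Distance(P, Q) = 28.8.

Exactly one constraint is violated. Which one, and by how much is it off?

Distance(P, Q) = 28.8 — off by 6.30.

Z = (0.00, 0.00) ✓; Z.y = 0.00, D.y = 0.00 ✓; |ZD| = 35.70 ✓; ∠(FD, DZ) = 90.00° ✓; |FD| = 11.10 ✓; bearing(F→P) − bearing(F→D) = 83.00° ✓; |FP| = 11.10 ✓; ∠(FP, PQ) = 90.00° ✓; |PQ| = 35.10 ✗.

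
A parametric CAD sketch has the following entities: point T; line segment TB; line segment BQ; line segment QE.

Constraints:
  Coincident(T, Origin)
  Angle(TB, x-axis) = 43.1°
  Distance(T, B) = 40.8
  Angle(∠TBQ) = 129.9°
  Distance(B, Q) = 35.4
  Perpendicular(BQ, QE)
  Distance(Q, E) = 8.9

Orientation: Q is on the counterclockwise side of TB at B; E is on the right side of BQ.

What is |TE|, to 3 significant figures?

73.5

T is at the origin; TB runs at 43.1° with length 40.8, so B = 40.8·(cos 43.1°, sin 43.1°) = (29.8, 27.9). ∠TBQ = 129.9°, so BQ runs at 43.1° + (180° − 129.9°) = 93.2° from the x-axis; with |BQ| = 35.4, Q = B + 35.4·(cos 93.2°, sin 93.2°) = (27.8, 63.2). BQ ⟂ QE; with |QE| = 8.9 on the right of BQ, E = Q + 8.9·(0.998, 0.0558) = (36.7, 63.7). Then |TE| = |E − T| = 73.5.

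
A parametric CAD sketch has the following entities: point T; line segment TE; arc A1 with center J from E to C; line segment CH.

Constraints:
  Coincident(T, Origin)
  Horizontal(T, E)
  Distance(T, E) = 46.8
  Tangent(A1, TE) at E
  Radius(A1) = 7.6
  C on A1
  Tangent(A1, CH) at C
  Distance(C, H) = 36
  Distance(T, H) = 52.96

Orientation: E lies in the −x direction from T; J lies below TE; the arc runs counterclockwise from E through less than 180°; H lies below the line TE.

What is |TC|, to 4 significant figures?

54.39

T is at the origin; T and E share the same y with |TE| = 46.8 and E on the −x side, so E = (-46.80, 0.000). A1 meets TE tangentially, so JE is at right angles to TE, so J = E + (0, -7.6) = (-46.80, -7.600). Since JC ⟂ CH (tangency), |JH| = √(7.6² + 36.0²) = 36.79 regardless of where C sits on A1. So H lies on both circle(T, 52.96) and circle(J, 36.79); the below-TE intersection is H = (-32.76, -41.61). C is the foot of the tangent from H: C = (-53.07, -11.89).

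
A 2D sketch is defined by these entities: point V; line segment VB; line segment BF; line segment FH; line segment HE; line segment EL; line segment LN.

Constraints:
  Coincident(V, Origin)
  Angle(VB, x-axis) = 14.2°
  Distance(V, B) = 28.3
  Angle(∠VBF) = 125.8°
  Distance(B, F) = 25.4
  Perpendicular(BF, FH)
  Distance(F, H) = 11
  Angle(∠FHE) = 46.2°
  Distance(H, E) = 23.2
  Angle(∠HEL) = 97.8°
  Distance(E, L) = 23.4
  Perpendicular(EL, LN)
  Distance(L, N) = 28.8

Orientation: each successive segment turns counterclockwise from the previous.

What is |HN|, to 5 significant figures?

27.178

V is at the origin; VB runs at 14.2° with length 28.3, so B = (27.435, 6.9422). ∠VBF = 125.8° gives BF at 68.400° from the x-axis; with |BF| = 25.4, F = (36.786, 30.559). BF ⟂ FH, so FH runs at 158.40°; with |FH| = 11.0, H = (26.558, 34.608). ∠FHE = 46.2° gives HE at -67.800° from the x-axis; with |HE| = 23.2, E = (35.324, 13.128). ∠HEL = 97.8° gives EL at 14.400° from the x-axis; with |EL| = 23.4, L = (57.989, 18.947). EL is perpendicular to LN, so LN runs at 104.40°; with |LN| = 28.8, N = (50.827, 46.842). Then |HN| = |N − H| = 27.178.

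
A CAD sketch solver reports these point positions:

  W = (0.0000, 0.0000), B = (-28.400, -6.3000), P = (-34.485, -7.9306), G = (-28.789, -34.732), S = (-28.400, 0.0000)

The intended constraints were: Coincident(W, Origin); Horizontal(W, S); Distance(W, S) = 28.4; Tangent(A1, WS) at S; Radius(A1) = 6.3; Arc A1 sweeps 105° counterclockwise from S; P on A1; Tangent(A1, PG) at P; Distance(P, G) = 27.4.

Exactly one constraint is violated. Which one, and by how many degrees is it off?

Tangent(A1, PG) at P — off by 3.00°.

W = (0.00, 0.00) ✓; W.y = 0.00, S.y = 0.00 ✓; |WS| = 28.40 ✓; ∠(BS, SW) = 90.00° ✓; |BS| = 6.300 ✓; bearing(B→P) − bearing(B→S) = 105.0° ✓; |BP| = 6.300 ✓; ∠(BP, PG) = 93.00° ✗; |PG| = 27.40 ✓.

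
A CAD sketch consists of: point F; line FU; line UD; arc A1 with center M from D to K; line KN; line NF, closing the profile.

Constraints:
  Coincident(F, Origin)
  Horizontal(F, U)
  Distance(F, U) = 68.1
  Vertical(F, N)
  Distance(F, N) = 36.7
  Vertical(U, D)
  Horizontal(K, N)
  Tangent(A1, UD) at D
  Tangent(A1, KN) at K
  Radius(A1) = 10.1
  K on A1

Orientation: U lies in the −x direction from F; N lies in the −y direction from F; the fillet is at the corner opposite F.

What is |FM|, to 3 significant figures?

63.8

F is at the origin; F and U share the same y with |FU| = 68.1 and U on the −x side, so U = (-68.1, 0.00). F and N share the same x with |FN| = 36.7 and N on the −y side, so N = (0.00, -36.7). The virtual corner opposite F is at (-68.1, -36.7). A1 meets UD tangentially, so MD is at right angles to UD and the tangent condition forces MK to be normal to KN, with radius 10.1, so the center M sits 10.1 in from both sides at M = (-58.0, -26.6). Then |FM| = |M − F| = 63.8.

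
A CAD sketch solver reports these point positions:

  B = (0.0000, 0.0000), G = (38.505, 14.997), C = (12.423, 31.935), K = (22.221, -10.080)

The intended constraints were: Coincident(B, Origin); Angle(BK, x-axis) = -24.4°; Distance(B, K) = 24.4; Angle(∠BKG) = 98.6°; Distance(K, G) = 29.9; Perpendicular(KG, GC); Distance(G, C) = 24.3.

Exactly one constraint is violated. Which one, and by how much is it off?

Distance(G, C) = 24.3 — off by 6.80.

B = (0.00, 0.00) ✓; BK at -24.40° ✓; |BK| = 24.40 ✓; ∠BKG = 98.60° ✓; |KG| = 29.90 ✓; ∠(KG, GC) = 90.00° ✓; |GC| = 31.10 ✗.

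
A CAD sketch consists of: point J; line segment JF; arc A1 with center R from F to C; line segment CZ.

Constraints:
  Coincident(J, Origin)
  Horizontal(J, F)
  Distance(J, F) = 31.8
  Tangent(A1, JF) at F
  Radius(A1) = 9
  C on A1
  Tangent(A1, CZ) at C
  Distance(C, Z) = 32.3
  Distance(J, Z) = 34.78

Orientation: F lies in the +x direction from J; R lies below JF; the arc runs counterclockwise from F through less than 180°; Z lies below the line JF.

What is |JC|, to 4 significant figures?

24.29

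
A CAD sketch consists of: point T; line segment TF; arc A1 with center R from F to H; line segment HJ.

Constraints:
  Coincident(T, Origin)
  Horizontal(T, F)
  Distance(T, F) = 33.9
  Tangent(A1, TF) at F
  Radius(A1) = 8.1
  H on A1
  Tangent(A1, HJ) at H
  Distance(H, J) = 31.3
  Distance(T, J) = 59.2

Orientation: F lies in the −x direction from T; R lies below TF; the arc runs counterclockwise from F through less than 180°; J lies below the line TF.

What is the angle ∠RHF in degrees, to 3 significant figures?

47.8°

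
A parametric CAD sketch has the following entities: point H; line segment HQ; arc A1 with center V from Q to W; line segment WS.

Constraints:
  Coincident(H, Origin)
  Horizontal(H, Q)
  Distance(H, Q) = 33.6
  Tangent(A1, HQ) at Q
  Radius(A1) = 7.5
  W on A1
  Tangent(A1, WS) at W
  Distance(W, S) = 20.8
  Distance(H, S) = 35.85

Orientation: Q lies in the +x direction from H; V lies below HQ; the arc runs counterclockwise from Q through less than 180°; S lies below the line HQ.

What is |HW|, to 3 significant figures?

27.0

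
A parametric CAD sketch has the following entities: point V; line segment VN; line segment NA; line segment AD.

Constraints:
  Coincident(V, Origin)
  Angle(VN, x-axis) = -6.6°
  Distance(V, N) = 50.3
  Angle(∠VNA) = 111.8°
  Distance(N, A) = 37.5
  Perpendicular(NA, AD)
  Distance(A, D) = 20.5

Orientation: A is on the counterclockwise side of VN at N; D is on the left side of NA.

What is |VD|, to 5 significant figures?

61.990

V is at the origin; VN runs at -6.6° with length 50.3, so N = 50.3·(cos -6.6°, sin -6.6°) = (49.967, -5.7813). ∠VNA = 111.8°, so NA runs at -6.6° + (180° − 111.8°) = 61.600° from the x-axis; with |NA| = 37.5, A = N + 37.5·(cos 61.600°, sin 61.600°) = (67.803, 27.205). NA ⟂ AD; with |AD| = 20.5 on the left of NA, D = A + 20.5·(-0.87965, 0.47562) = (49.770, 36.956). Then |VD| = |D − V| = 61.990.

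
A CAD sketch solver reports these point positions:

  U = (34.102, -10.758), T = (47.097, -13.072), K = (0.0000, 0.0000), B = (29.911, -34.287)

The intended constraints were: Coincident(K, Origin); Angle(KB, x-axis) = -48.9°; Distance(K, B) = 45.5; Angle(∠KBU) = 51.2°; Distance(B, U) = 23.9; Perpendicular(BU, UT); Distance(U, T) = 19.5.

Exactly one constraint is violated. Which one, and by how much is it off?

Distance(U, T) = 19.5 — off by 6.30.

K = (0.00, 0.00) ✓; KB at -48.90° ✓; |KB| = 45.50 ✓; ∠KBU = 51.20° ✓; |BU| = 23.90 ✓; ∠(BU, UT) = 90.00° ✓; |UT| = 13.20 ✗.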